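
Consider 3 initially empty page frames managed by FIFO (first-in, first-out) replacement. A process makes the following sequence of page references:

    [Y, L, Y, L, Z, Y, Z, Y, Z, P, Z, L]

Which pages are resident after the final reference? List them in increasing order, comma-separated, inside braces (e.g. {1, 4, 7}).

Y -> fault, frames {Y}
L -> fault, frames {Y,L}
Y -> hit
L -> hit
Z -> fault, frames {Y,L,Z}
Y -> hit
Z -> hit
Y -> hit
Z -> hit
P -> fault, evict Y, frames {L,Z,P}
Z -> hit
L -> hit

{L, P, Z}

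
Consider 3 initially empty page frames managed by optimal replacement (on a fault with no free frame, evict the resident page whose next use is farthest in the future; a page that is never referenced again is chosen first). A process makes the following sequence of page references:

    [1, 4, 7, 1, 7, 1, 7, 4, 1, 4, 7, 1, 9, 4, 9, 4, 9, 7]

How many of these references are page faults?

1 → fault, frames (1)
4 → fault, frames (1 4)
7 → fault, frames (1 4 7)
1 → hit
7 → hit
1 → hit
7 → hit
4 → hit
1 → hit
4 → hit
7 → hit
1 → hit
9 → fault, evict 1, frames (4 7 9)
4 → hit
9 → hit
4 → hit
9 → hit
7 → hit
Page faults: 4.

4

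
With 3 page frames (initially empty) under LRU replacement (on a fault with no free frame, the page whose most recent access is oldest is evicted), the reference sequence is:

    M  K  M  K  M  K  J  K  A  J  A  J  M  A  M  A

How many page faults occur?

M -> miss, frames [M]
K -> miss, frames [M, K]
M -> hit
K -> hit
M -> hit
K -> hit
J -> miss, frames [M, K, J]
K -> hit
A -> miss, evict M, frames [J, K, A]
J -> hit
A -> hit
J -> hit
M -> miss, evict K, frames [A, J, M]
A -> hit
M -> hit
A -> hit
Page faults: 5.

5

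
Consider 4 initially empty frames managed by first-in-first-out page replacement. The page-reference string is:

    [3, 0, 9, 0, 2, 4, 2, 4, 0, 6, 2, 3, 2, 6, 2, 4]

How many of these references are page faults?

7

3 -> miss, frames (3)
0 -> miss, frames (3 0)
9 -> miss, frames (3 0 9)
0 -> hit
2 -> miss, frames (3 0 9 2)
4 -> miss, evict 3, frames (0 9 2 4)
2 -> hit
4 -> hit
0 -> hit
6 -> miss, evict 0, frames (9 2 4 6)
2 -> hit
3 -> miss, evict 9, frames (2 4 6 3)
2 -> hit
6 -> hit
2 -> hit
4 -> hit
Page faults: 7.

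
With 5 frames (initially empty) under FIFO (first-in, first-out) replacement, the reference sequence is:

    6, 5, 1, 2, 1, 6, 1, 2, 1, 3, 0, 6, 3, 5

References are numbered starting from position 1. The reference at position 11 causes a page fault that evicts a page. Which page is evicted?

6

pos 1: 6 -> miss, frames [6]
pos 2: 5 -> miss, frames [6, 5]
pos 3: 1 -> miss, frames [6, 5, 1]
pos 4: 2 -> miss, frames [6, 5, 1, 2]
pos 5: 1 -> hit
pos 6: 6 -> hit
pos 7: 1 -> hit
pos 8: 2 -> hit
pos 9: 1 -> hit
pos 10: 3 -> miss, frames [6, 5, 1, 2, 3]
pos 11: 0 -> miss, evict 6, frames [5, 1, 2, 3, 0]
At position 11, page 6 is evicted.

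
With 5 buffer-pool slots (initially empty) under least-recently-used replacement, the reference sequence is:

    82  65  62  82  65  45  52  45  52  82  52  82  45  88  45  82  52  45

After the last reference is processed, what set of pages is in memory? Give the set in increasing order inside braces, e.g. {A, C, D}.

82 -> miss, frames {82}
65 -> miss, frames {82,65}
62 -> miss, frames {82,65,62}
82 -> hit
65 -> hit
45 -> miss, frames {62,82,65,45}
52 -> miss, frames {62,82,65,45,52}
45 -> hit
52 -> hit
82 -> hit
52 -> hit
82 -> hit
45 -> hit
88 -> miss, evict 62, frames {65,52,82,45,88}
45 -> hit
82 -> hit
52 -> hit
45 -> hit

{45, 52, 65, 82, 88}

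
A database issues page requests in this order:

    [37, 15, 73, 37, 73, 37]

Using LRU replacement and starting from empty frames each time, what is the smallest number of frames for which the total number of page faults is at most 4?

f=1: 6 faults
f=2: 4 faults
f=3: 3 faults
Smallest f with faults ≤ 4 is 2.

2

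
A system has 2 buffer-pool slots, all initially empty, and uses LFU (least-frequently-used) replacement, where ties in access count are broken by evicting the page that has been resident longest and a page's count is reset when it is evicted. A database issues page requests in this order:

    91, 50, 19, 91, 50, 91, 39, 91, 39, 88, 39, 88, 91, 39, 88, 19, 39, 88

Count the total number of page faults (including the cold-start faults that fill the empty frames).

91 → fault, frames [91]
50 → fault, frames [91, 50]
19 → fault, evict 91, frames [50, 19]
91 → fault, evict 50, frames [19, 91]
50 → fault, evict 19, frames [91, 50]
91 → hit
39 → fault, evict 50, frames [91, 39]
91 → hit
39 → hit
88 → fault, evict 39, frames [91, 88]
39 → fault, evict 88, frames [91, 39]
88 → fault, evict 39, frames [91, 88]
91 → hit
39 → fault, evict 88, frames [91, 39]
88 → fault, evict 39, frames [91, 88]
19 → fault, evict 88, frames [91, 19]
39 → fault, evict 19, frames [91, 39]
88 → fault, evict 39, frames [91, 88]
Page faults: 14.

14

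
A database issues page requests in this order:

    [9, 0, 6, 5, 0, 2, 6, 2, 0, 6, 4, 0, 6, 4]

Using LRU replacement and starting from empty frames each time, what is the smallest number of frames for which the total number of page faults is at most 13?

2

f=1: 14 faults
f=2: 13 faults
f=3: 7 faults
f=4: 6 faults
f=5: 6 faults
f=6: 6 faults
Smallest f with faults ≤ 13 is 2.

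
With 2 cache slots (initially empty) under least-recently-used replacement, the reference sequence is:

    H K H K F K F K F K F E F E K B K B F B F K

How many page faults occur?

8

H → fault, frames (H)
K → fault, frames (H K)
H → hit
K → hit
F → fault, evict H, frames (K F)
K → hit
F → hit
K → hit
F → hit
K → hit
F → hit
E → fault, evict K, frames (F E)
F → hit
E → hit
K → fault, evict F, frames (E K)
B → fault, evict E, frames (K B)
K → hit
B → hit
F → fault, evict K, frames (B F)
B → hit
F → hit
K → fault, evict B, frames (F K)
Page faults: 8.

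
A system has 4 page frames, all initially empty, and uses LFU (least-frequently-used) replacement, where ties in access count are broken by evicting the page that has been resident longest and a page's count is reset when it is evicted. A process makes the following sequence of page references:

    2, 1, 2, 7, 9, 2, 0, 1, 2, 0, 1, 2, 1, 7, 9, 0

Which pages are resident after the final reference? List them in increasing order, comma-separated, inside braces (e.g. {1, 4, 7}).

2 → miss, frames {2}
1 → miss, frames {2,1}
2 → hit
7 → miss, frames {2,1,7}
9 → miss, frames {2,1,7,9}
2 → hit
0 → miss, evict 1, frames {2,7,9,0}
1 → miss, evict 7, frames {2,9,0,1}
2 → hit
0 → hit
1 → hit
2 → hit
1 → hit
7 → miss, evict 9, frames {2,0,1,7}
9 → miss, evict 7, frames {2,0,1,9}
0 → hit

{0, 1, 2, 9}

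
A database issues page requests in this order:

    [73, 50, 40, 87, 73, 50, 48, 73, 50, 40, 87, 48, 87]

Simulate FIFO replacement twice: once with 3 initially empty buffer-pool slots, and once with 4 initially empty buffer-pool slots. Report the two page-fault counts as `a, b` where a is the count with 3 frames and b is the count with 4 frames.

9, 10

3 frames: F F F F F F F . . F F . . → 9 faults.
4 frames: F F F F . . F F F F F F . → 10 faults.
10 > 9: adding a frame increased faults — Belady's anomaly.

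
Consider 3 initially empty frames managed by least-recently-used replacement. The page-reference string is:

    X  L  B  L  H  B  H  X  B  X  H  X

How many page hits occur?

7

X → miss, frames (X)
L → miss, frames (X L)
B → miss, frames (X L B)
L → hit
H → miss, evict X, frames (B L H)
B → hit
H → hit
X → miss, evict L, frames (B H X)
B → hit
X → hit
H → hit
X → hit
Hits: 7.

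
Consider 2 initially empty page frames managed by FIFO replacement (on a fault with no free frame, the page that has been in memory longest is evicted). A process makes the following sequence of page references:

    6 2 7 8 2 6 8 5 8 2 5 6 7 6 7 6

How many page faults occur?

6 -> fault, frames [6]
2 -> fault, frames [6, 2]
7 -> fault, evict 6, frames [2, 7]
8 -> fault, evict 2, frames [7, 8]
2 -> fault, evict 7, frames [8, 2]
6 -> fault, evict 8, frames [2, 6]
8 -> fault, evict 2, frames [6, 8]
5 -> fault, evict 6, frames [8, 5]
8 -> hit
2 -> fault, evict 8, frames [5, 2]
5 -> hit
6 -> fault, evict 5, frames [2, 6]
7 -> fault, evict 2, frames [6, 7]
6 -> hit
7 -> hit
6 -> hit
Page faults: 11.

11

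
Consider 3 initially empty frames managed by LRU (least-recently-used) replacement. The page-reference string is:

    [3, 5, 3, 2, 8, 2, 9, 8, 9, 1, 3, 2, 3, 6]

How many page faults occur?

3: fault, frames [3]
5: fault, frames [3, 5]
3: hit
2: fault, frames [5, 3, 2]
8: fault, evict 5, frames [3, 2, 8]
2: hit
9: fault, evict 3, frames [8, 2, 9]
8: hit
9: hit
1: fault, evict 2, frames [8, 9, 1]
3: fault, evict 8, frames [9, 1, 3]
2: fault, evict 9, frames [1, 3, 2]
3: hit
6: fault, evict 1, frames [2, 3, 6]
Page faults: 9.

9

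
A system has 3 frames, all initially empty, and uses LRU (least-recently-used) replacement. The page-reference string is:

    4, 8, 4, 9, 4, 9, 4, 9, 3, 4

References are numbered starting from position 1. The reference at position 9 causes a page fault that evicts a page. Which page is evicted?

8

pos 1: 4 → fault, frames {4}
pos 2: 8 → fault, frames {4,8}
pos 3: 4 → hit
pos 4: 9 → fault, frames {8,4,9}
pos 5: 4 → hit
pos 6: 9 → hit
pos 7: 4 → hit
pos 8: 9 → hit
pos 9: 3 → fault, evict 8, frames {4,9,3}
At position 9, page 8 is evicted.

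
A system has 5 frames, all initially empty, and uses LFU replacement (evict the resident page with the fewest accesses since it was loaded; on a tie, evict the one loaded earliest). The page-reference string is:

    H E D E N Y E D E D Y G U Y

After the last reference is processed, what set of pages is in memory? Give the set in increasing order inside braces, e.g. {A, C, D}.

H: miss, frames [H]
E: miss, frames [H, E]
D: miss, frames [H, E, D]
E: hit
N: miss, frames [H, E, D, N]
Y: miss, frames [H, E, D, N, Y]
E: hit
D: hit
E: hit
D: hit
Y: hit
G: miss, evict H, frames [E, D, N, Y, G]
U: miss, evict N, frames [E, D, Y, G, U]
Y: hit

{D, E, G, U, Y}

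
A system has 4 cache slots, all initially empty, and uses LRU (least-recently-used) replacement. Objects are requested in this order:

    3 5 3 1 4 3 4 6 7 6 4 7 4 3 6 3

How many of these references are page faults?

6

3 → fault, frames [3]
5 → fault, frames [3, 5]
3 → hit
1 → fault, frames [5, 3, 1]
4 → fault, frames [5, 3, 1, 4]
3 → hit
4 → hit
6 → fault, evict 5, frames [1, 3, 4, 6]
7 → fault, evict 1, frames [3, 4, 6, 7]
6 → hit
4 → hit
7 → hit
4 → hit
3 → hit
6 → hit
3 → hit
Page faults: 6.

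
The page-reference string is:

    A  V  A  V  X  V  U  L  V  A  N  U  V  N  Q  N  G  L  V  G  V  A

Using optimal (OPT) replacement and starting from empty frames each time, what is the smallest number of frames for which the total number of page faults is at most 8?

5

f=1: 22 faults
f=2: 14 faults
f=3: 11 faults
f=4: 9 faults
f=5: 8 faults
f=6: 8 faults
f=7: 8 faults
f=8: 8 faults
Smallest f with faults ≤ 8 is 5.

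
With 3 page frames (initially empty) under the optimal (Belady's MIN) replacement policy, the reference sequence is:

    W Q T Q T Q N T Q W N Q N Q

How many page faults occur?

W → fault, frames (W)
Q → fault, frames (W Q)
T → fault, frames (W Q T)
Q → hit
T → hit
Q → hit
N → fault, evict W, frames (Q T N)
T → hit
Q → hit
W → fault, evict T, frames (Q N W)
N → hit
Q → hit
N → hit
Q → hit
Page faults: 5.

5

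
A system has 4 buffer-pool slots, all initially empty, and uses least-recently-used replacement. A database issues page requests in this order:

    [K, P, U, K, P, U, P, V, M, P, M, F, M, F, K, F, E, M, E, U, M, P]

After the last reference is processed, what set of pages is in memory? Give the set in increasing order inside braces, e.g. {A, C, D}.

K: fault, frames [K]
P: fault, frames [K, P]
U: fault, frames [K, P, U]
K: hit
P: hit
U: hit
P: hit
V: fault, frames [K, U, P, V]
M: fault, evict K, frames [U, P, V, M]
P: hit
M: hit
F: fault, evict U, frames [V, P, M, F]
M: hit
F: hit
K: fault, evict V, frames [P, M, F, K]
F: hit
E: fault, evict P, frames [M, K, F, E]
M: hit
E: hit
U: fault, evict K, frames [F, M, E, U]
M: hit
P: fault, evict F, frames [E, U, M, P]

{E, M, P, U}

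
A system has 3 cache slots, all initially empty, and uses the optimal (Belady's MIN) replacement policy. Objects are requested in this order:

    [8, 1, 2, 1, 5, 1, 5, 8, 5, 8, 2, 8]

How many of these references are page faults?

5

8: miss, frames [8]
1: miss, frames [8, 1]
2: miss, frames [8, 1, 2]
1: hit
5: miss, evict 2, frames [8, 1, 5]
1: hit
5: hit
8: hit
5: hit
8: hit
2: miss, evict 5, frames [8, 1, 2]
8: hit
Page faults: 5.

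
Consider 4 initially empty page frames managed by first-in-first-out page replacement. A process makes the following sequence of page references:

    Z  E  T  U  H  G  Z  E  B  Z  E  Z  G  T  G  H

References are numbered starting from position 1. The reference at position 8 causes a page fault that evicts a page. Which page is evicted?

U

pos 1: Z -> fault, frames [Z]
pos 2: E -> fault, frames [Z, E]
pos 3: T -> fault, frames [Z, E, T]
pos 4: U -> fault, frames [Z, E, T, U]
pos 5: H -> fault, evict Z, frames [E, T, U, H]
pos 6: G -> fault, evict E, frames [T, U, H, G]
pos 7: Z -> fault, evict T, frames [U, H, G, Z]
pos 8: E -> fault, evict U, frames [H, G, Z, E]
At position 8, page U is evicted.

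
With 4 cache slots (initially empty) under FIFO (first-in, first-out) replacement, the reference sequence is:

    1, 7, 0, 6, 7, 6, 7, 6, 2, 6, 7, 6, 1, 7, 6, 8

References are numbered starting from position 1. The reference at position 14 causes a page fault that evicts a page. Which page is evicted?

pos 1: 1 → fault, frames (1)
pos 2: 7 → fault, frames (1 7)
pos 3: 0 → fault, frames (1 7 0)
pos 4: 6 → fault, frames (1 7 0 6)
pos 5: 7 → hit
pos 6: 6 → hit
pos 7: 7 → hit
pos 8: 6 → hit
pos 9: 2 → fault, evict 1, frames (7 0 6 2)
pos 10: 6 → hit
pos 11: 7 → hit
pos 12: 6 → hit
pos 13: 1 → fault, evict 7, frames (0 6 2 1)
pos 14: 7 → fault, evict 0, frames (6 2 1 7)
At position 14, page 0 is evicted.

0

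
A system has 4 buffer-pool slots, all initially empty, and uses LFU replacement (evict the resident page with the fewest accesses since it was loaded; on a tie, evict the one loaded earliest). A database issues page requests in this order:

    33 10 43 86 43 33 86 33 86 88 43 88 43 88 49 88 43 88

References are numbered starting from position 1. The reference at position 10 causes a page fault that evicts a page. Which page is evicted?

pos 1: 33 -> miss, frames [33]
pos 2: 10 -> miss, frames [33, 10]
pos 3: 43 -> miss, frames [33, 10, 43]
pos 4: 86 -> miss, frames [33, 10, 43, 86]
pos 5: 43 -> hit
pos 6: 33 -> hit
pos 7: 86 -> hit
pos 8: 33 -> hit
pos 9: 86 -> hit
pos 10: 88 -> miss, evict 10, frames [33, 43, 86, 88]
At position 10, page 10 is evicted.

10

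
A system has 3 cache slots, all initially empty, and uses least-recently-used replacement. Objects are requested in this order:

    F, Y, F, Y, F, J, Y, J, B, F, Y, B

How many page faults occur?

F -> fault, frames [F]
Y -> fault, frames [F, Y]
F -> hit
Y -> hit
F -> hit
J -> fault, frames [Y, F, J]
Y -> hit
J -> hit
B -> fault, evict F, frames [Y, J, B]
F -> fault, evict Y, frames [J, B, F]
Y -> fault, evict J, frames [B, F, Y]
B -> hit
Page faults: 6.

6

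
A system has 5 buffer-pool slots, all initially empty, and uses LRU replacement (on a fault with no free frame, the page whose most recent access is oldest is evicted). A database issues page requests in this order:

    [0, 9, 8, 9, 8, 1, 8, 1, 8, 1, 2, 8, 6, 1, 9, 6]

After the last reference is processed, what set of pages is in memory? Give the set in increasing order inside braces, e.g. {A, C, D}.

0 → miss, frames {0}
9 → miss, frames {0,9}
8 → miss, frames {0,9,8}
9 → hit
8 → hit
1 → miss, frames {0,9,8,1}
8 → hit
1 → hit
8 → hit
1 → hit
2 → miss, frames {0,9,8,1,2}
8 → hit
6 → miss, evict 0, frames {9,1,2,8,6}
1 → hit
9 → hit
6 → hit

{1, 2, 6, 8, 9}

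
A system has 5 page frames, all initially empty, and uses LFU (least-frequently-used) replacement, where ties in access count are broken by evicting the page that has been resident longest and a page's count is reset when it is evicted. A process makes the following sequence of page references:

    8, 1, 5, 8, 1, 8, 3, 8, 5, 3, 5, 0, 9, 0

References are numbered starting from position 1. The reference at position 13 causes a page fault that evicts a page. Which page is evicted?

pos 1: 8 -> fault, frames [8]
pos 2: 1 -> fault, frames [8, 1]
pos 3: 5 -> fault, frames [8, 1, 5]
pos 4: 8 -> hit
pos 5: 1 -> hit
pos 6: 8 -> hit
pos 7: 3 -> fault, frames [8, 1, 5, 3]
pos 8: 8 -> hit
pos 9: 5 -> hit
pos 10: 3 -> hit
pos 11: 5 -> hit
pos 12: 0 -> fault, frames [8, 1, 5, 3, 0]
pos 13: 9 -> fault, evict 0, frames [8, 1, 5, 3, 9]
At position 13, page 0 is evicted.

0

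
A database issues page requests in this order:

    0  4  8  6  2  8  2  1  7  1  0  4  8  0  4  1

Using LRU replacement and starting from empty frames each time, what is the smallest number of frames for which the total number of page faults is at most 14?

2

f=1: 16 faults
f=2: 14 faults
f=3: 11 faults
f=4: 10 faults
f=5: 10 faults
f=6: 9 faults
f=7: 7 faults
Smallest f with faults ≤ 14 is 2.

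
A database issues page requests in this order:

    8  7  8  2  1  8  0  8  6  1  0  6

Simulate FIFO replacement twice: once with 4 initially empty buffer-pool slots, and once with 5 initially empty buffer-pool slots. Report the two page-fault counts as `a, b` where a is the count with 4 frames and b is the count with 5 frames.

7, 6

4 frames: F F . F F . F F F . . . → 7 faults.
5 frames: F F . F F . F . F . . . → 6 faults.
6 < 7: adding a frame reduced faults, as is typical.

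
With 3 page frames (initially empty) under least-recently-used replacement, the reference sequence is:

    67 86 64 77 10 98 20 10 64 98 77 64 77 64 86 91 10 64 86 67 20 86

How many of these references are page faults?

17

67 → miss, frames {67}
86 → miss, frames {67,86}
64 → miss, frames {67,86,64}
77 → miss, evict 67, frames {86,64,77}
10 → miss, evict 86, frames {64,77,10}
98 → miss, evict 64, frames {77,10,98}
20 → miss, evict 77, frames {10,98,20}
10 → hit
64 → miss, evict 98, frames {20,10,64}
98 → miss, evict 20, frames {10,64,98}
77 → miss, evict 10, frames {64,98,77}
64 → hit
77 → hit
64 → hit
86 → miss, evict 98, frames {77,64,86}
91 → miss, evict 77, frames {64,86,91}
10 → miss, evict 64, frames {86,91,10}
64 → miss, evict 86, frames {91,10,64}
86 → miss, evict 91, frames {10,64,86}
67 → miss, evict 10, frames {64,86,67}
20 → miss, evict 64, frames {86,67,20}
86 → hit
Page faults: 17.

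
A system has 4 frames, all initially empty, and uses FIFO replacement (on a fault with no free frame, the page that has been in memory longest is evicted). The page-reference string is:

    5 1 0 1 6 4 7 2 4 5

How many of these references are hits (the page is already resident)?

5: fault, frames {5}
1: fault, frames {5,1}
0: fault, frames {5,1,0}
1: hit
6: fault, frames {5,1,0,6}
4: fault, evict 5, frames {1,0,6,4}
7: fault, evict 1, frames {0,6,4,7}
2: fault, evict 0, frames {6,4,7,2}
4: hit
5: fault, evict 6, frames {4,7,2,5}
Hits: 2.

2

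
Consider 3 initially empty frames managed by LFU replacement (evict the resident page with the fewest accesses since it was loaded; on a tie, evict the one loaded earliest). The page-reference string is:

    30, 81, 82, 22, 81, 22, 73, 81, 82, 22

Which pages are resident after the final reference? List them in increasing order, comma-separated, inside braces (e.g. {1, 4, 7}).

{22, 81, 82}

30: fault, frames (30)
81: fault, frames (30 81)
82: fault, frames (30 81 82)
22: fault, evict 30, frames (81 82 22)
81: hit
22: hit
73: fault, evict 82, frames (81 22 73)
81: hit
82: fault, evict 73, frames (81 22 82)
22: hit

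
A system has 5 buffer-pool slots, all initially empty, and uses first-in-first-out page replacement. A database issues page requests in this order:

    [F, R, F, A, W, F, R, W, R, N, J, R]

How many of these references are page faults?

6

F -> fault, frames [F]
R -> fault, frames [F, R]
F -> hit
A -> fault, frames [F, R, A]
W -> fault, frames [F, R, A, W]
F -> hit
R -> hit
W -> hit
R -> hit
N -> fault, frames [F, R, A, W, N]
J -> fault, evict F, frames [R, A, W, N, J]
R -> hit
Page faults: 6.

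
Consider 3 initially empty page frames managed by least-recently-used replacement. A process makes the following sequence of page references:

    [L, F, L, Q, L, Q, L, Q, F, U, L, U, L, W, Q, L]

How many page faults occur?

L -> fault, frames (L)
F -> fault, frames (L F)
L -> hit
Q -> fault, frames (F L Q)
L -> hit
Q -> hit
L -> hit
Q -> hit
F -> hit
U -> fault, evict L, frames (Q F U)
L -> fault, evict Q, frames (F U L)
U -> hit
L -> hit
W -> fault, evict F, frames (U L W)
Q -> fault, evict U, frames (L W Q)
L -> hit
Page faults: 7.

7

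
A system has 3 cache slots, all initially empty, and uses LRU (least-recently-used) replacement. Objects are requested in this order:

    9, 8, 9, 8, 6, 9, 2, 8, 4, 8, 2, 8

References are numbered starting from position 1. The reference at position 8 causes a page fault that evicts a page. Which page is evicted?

6

pos 1: 9: fault, frames (9)
pos 2: 8: fault, frames (9 8)
pos 3: 9: hit
pos 4: 8: hit
pos 5: 6: fault, frames (9 8 6)
pos 6: 9: hit
pos 7: 2: fault, evict 8, frames (6 9 2)
pos 8: 8: fault, evict 6, frames (9 2 8)
At position 8, page 6 is evicted.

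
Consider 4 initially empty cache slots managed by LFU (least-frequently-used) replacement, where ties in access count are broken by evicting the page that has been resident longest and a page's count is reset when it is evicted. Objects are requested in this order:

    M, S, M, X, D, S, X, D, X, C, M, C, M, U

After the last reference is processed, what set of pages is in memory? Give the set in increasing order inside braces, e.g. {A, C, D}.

{D, S, U, X}

M → fault, frames [M]
S → fault, frames [M, S]
M → hit
X → fault, frames [M, S, X]
D → fault, frames [M, S, X, D]
S → hit
X → hit
D → hit
X → hit
C → fault, evict M, frames [S, X, D, C]
M → fault, evict C, frames [S, X, D, M]
C → fault, evict M, frames [S, X, D, C]
M → fault, evict C, frames [S, X, D, M]
U → fault, evict M, frames [S, X, D, U]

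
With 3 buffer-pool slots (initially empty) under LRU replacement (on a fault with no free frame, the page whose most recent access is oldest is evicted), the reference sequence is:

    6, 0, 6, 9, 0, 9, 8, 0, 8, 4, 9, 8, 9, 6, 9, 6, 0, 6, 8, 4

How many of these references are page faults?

10

6: miss, frames [6]
0: miss, frames [6, 0]
6: hit
9: miss, frames [0, 6, 9]
0: hit
9: hit
8: miss, evict 6, frames [0, 9, 8]
0: hit
8: hit
4: miss, evict 9, frames [0, 8, 4]
9: miss, evict 0, frames [8, 4, 9]
8: hit
9: hit
6: miss, evict 4, frames [8, 9, 6]
9: hit
6: hit
0: miss, evict 8, frames [9, 6, 0]
6: hit
8: miss, evict 9, frames [0, 6, 8]
4: miss, evict 0, frames [6, 8, 4]
Page faults: 10.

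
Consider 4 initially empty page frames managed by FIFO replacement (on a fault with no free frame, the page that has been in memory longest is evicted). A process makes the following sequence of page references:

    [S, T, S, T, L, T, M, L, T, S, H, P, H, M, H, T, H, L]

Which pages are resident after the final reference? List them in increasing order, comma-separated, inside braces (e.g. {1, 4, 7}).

{H, L, P, T}

S → fault, frames [S]
T → fault, frames [S, T]
S → hit
T → hit
L → fault, frames [S, T, L]
T → hit
M → fault, frames [S, T, L, M]
L → hit
T → hit
S → hit
H → fault, evict S, frames [T, L, M, H]
P → fault, evict T, frames [L, M, H, P]
H → hit
M → hit
H → hit
T → fault, evict L, frames [M, H, P, T]
H → hit
L → fault, evict M, frames [H, P, T, L]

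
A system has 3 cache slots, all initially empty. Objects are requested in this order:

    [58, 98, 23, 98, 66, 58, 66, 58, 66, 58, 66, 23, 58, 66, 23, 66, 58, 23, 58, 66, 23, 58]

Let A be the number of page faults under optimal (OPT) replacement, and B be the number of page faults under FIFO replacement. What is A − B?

-1

Under OPT: F F F . F . . . . . . . . . . . . . . . . . → 4 faults.
Under FIFO: F F F . F F . . . . . . . . . . . . . . . . → 5 faults.
A − B = 4 − 5 = -1.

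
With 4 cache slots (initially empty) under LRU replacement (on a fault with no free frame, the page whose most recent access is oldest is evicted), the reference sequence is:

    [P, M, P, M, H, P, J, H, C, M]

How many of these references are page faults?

6

P: miss, frames (P)
M: miss, frames (P M)
P: hit
M: hit
H: miss, frames (P M H)
P: hit
J: miss, frames (M H P J)
H: hit
C: miss, evict M, frames (P J H C)
M: miss, evict P, frames (J H C M)
Page faults: 6.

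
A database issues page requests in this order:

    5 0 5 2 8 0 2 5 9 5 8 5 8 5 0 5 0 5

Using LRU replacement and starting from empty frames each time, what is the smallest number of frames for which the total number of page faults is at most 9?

f=1: 18 faults
f=2: 10 faults
f=3: 9 faults
f=4: 7 faults
f=5: 5 faults
Smallest f with faults ≤ 9 is 3.

3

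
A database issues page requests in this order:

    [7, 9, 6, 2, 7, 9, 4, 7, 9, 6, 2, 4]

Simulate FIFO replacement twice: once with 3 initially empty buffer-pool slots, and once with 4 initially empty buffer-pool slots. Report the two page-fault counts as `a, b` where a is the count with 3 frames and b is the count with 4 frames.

3 frames: F F F F F F F . . F F . → 9 faults.
4 frames: F F F F . . F F F F F F → 10 faults.
10 > 9: adding a frame increased faults — Belady's anomaly.

9, 10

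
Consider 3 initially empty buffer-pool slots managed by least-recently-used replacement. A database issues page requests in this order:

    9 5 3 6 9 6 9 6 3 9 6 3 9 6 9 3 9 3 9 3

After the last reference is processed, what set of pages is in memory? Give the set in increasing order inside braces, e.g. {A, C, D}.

9: fault, frames (9)
5: fault, frames (9 5)
3: fault, frames (9 5 3)
6: fault, evict 9, frames (5 3 6)
9: fault, evict 5, frames (3 6 9)
6: hit
9: hit
6: hit
3: hit
9: hit
6: hit
3: hit
9: hit
6: hit
9: hit
3: hit
9: hit
3: hit
9: hit
3: hit

{3, 6, 9}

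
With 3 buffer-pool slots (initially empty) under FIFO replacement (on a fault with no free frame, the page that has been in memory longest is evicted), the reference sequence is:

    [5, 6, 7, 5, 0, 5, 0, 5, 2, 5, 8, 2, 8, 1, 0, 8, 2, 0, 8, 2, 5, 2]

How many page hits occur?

5: miss, frames [5]
6: miss, frames [5, 6]
7: miss, frames [5, 6, 7]
5: hit
0: miss, evict 5, frames [6, 7, 0]
5: miss, evict 6, frames [7, 0, 5]
0: hit
5: hit
2: miss, evict 7, frames [0, 5, 2]
5: hit
8: miss, evict 0, frames [5, 2, 8]
2: hit
8: hit
1: miss, evict 5, frames [2, 8, 1]
0: miss, evict 2, frames [8, 1, 0]
8: hit
2: miss, evict 8, frames [1, 0, 2]
0: hit
8: miss, evict 1, frames [0, 2, 8]
2: hit
5: miss, evict 0, frames [2, 8, 5]
2: hit
Hits: 10.

10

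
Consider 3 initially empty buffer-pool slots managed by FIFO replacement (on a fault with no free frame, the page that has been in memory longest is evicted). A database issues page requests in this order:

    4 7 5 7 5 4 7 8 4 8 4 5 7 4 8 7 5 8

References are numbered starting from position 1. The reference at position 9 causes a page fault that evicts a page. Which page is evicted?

pos 1: 4 -> fault, frames {4}
pos 2: 7 -> fault, frames {4,7}
pos 3: 5 -> fault, frames {4,7,5}
pos 4: 7 -> hit
pos 5: 5 -> hit
pos 6: 4 -> hit
pos 7: 7 -> hit
pos 8: 8 -> fault, evict 4, frames {7,5,8}
pos 9: 4 -> fault, evict 7, frames {5,8,4}
At position 9, page 7 is evicted.

7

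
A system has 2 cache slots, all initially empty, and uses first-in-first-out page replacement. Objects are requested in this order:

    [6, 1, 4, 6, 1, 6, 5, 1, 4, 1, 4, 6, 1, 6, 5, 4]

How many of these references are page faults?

6 → fault, frames [6]
1 → fault, frames [6, 1]
4 → fault, evict 6, frames [1, 4]
6 → fault, evict 1, frames [4, 6]
1 → fault, evict 4, frames [6, 1]
6 → hit
5 → fault, evict 6, frames [1, 5]
1 → hit
4 → fault, evict 1, frames [5, 4]
1 → fault, evict 5, frames [4, 1]
4 → hit
6 → fault, evict 4, frames [1, 6]
1 → hit
6 → hit
5 → fault, evict 1, frames [6, 5]
4 → fault, evict 6, frames [5, 4]
Page faults: 11.

11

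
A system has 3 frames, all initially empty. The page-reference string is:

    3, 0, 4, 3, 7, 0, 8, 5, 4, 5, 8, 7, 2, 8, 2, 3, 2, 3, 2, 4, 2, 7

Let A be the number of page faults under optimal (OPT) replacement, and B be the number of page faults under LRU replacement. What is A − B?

Under OPT: F F F . F . F F . . . F F . . F . . . . . F → 10 faults.
Under LRU: F F F . F F F F F . . F F . . F . . . F . F → 13 faults.
A − B = 10 − 13 = -3.

-3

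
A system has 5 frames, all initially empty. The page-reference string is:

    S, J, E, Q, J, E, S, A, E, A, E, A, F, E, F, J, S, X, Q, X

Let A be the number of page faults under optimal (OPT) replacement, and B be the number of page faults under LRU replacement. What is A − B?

-1

Under OPT: F F F F . . . F . . . . F . . . . F . . → 7 faults.
Under LRU: F F F F . . . F . . . . F . . . . F F . → 8 faults.
A − B = 7 − 8 = -1.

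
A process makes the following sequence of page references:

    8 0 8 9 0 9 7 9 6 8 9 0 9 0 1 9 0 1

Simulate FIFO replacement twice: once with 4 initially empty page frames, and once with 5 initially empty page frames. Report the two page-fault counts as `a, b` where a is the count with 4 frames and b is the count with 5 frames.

4 frames: F F . F . . F . F F . F F . F . . . → 9 faults.
5 frames: F F . F . . F . F . . . . . F . . . → 6 faults.
6 < 9: adding a frame reduced faults, as is typical.

9, 6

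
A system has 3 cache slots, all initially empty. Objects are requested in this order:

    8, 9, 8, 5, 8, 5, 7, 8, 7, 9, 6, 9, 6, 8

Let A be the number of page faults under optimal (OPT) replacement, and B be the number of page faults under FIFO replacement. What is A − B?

Under OPT: F F . F . . F . . . F . . . → 5 faults.
Under FIFO: F F . F . . F F . F F . . . → 7 faults.
A − B = 5 − 7 = -2.

-2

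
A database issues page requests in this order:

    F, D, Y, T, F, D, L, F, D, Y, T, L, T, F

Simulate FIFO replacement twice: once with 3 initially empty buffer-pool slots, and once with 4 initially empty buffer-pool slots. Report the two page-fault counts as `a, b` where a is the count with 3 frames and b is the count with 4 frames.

3 frames: F F F F F F F . . F F . . F → 10 faults.
4 frames: F F F F . . F F F F F F . F → 11 faults.
11 > 10: adding a frame increased faults — Belady's anomaly.

10, 11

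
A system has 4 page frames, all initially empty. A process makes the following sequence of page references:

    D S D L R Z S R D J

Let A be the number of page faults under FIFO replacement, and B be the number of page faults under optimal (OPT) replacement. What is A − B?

1

Under FIFO: F F . F F F . . F F → 7 faults.
Under OPT: F F . F F F . . . F → 6 faults.
A − B = 7 − 6 = 1.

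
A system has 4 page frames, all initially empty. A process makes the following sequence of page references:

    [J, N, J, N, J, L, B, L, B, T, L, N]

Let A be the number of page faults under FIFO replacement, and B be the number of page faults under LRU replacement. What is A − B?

Under FIFO: F F . . . F F . . F . . → 5 faults.
Under LRU: F F . . . F F . . F . F → 6 faults.
A − B = 5 − 6 = -1.

-1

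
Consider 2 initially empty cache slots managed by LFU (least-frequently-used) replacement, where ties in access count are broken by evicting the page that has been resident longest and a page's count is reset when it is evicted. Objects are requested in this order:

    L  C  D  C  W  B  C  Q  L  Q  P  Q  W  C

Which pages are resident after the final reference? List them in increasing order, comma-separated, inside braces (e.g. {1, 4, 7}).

{C, W}

L: miss, frames {L}
C: miss, frames {L,C}
D: miss, evict L, frames {C,D}
C: hit
W: miss, evict D, frames {C,W}
B: miss, evict W, frames {C,B}
C: hit
Q: miss, evict B, frames {C,Q}
L: miss, evict Q, frames {C,L}
Q: miss, evict L, frames {C,Q}
P: miss, evict Q, frames {C,P}
Q: miss, evict P, frames {C,Q}
W: miss, evict Q, frames {C,W}
C: hit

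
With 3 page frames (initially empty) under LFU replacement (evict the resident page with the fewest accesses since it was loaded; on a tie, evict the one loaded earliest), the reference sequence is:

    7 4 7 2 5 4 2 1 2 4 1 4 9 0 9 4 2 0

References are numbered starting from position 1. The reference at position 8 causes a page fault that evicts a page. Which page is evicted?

4

pos 1: 7 → miss, frames [7]
pos 2: 4 → miss, frames [7, 4]
pos 3: 7 → hit
pos 4: 2 → miss, frames [7, 4, 2]
pos 5: 5 → miss, evict 4, frames [7, 2, 5]
pos 6: 4 → miss, evict 2, frames [7, 5, 4]
pos 7: 2 → miss, evict 5, frames [7, 4, 2]
pos 8: 1 → miss, evict 4, frames [7, 2, 1]
At position 8, page 4 is evicted.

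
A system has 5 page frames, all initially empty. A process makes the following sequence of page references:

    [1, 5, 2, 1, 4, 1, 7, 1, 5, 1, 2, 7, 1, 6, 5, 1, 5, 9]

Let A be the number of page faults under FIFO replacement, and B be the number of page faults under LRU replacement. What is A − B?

2

Under FIFO: F F F . F . F . . . . . . F . F F F → 9 faults.
Under LRU: F F F . F . F . . . . . . F . . . F → 7 faults.
A − B = 9 − 7 = 2.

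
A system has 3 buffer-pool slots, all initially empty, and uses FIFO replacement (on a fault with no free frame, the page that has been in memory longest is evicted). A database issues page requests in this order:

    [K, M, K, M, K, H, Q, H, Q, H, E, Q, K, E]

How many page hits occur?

8

K: fault, frames {K}
M: fault, frames {K,M}
K: hit
M: hit
K: hit
H: fault, frames {K,M,H}
Q: fault, evict K, frames {M,H,Q}
H: hit
Q: hit
H: hit
E: fault, evict M, frames {H,Q,E}
Q: hit
K: fault, evict H, frames {Q,E,K}
E: hit
Hits: 8.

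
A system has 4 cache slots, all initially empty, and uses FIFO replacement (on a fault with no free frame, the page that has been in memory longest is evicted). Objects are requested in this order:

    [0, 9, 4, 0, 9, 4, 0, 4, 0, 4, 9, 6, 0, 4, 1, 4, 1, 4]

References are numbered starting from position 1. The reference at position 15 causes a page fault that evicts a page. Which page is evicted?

0

pos 1: 0 -> miss, frames [0]
pos 2: 9 -> miss, frames [0, 9]
pos 3: 4 -> miss, frames [0, 9, 4]
pos 4: 0 -> hit
pos 5: 9 -> hit
pos 6: 4 -> hit
pos 7: 0 -> hit
pos 8: 4 -> hit
pos 9: 0 -> hit
pos 10: 4 -> hit
pos 11: 9 -> hit
pos 12: 6 -> miss, frames [0, 9, 4, 6]
pos 13: 0 -> hit
pos 14: 4 -> hit
pos 15: 1 -> miss, evict 0, frames [9, 4, 6, 1]
At position 15, page 0 is evicted.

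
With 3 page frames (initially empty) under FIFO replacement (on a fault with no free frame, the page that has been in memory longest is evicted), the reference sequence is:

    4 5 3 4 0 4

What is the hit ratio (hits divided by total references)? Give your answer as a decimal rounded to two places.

0.17

4: fault, frames [4]
5: fault, frames [4, 5]
3: fault, frames [4, 5, 3]
4: hit
0: fault, evict 4, frames [5, 3, 0]
4: fault, evict 5, frames [3, 0, 4]
Hits: 1 of 6 references → 1/6 = 0.1667.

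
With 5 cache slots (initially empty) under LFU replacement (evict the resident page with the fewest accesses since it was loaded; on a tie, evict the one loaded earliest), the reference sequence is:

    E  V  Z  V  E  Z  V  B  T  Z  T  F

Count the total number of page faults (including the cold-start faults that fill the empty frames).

E: miss, frames {E}
V: miss, frames {E,V}
Z: miss, frames {E,V,Z}
V: hit
E: hit
Z: hit
V: hit
B: miss, frames {E,V,Z,B}
T: miss, frames {E,V,Z,B,T}
Z: hit
T: hit
F: miss, evict B, frames {E,V,Z,T,F}
Page faults: 6.

6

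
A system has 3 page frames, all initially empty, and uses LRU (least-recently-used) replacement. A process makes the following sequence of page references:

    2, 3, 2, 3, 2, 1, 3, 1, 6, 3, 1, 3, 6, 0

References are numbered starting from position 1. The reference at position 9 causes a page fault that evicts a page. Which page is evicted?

pos 1: 2: miss, frames (2)
pos 2: 3: miss, frames (2 3)
pos 3: 2: hit
pos 4: 3: hit
pos 5: 2: hit
pos 6: 1: miss, frames (3 2 1)
pos 7: 3: hit
pos 8: 1: hit
pos 9: 6: miss, evict 2, frames (3 1 6)
At position 9, page 2 is evicted.

2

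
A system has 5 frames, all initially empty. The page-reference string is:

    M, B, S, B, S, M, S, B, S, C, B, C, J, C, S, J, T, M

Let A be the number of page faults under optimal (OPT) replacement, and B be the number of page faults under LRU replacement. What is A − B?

Under OPT: F F F . . . . . . F . . F . . . F . → 6 faults.
Under LRU: F F F . . . . . . F . . F . . . F F → 7 faults.
A − B = 6 − 7 = -1.

-1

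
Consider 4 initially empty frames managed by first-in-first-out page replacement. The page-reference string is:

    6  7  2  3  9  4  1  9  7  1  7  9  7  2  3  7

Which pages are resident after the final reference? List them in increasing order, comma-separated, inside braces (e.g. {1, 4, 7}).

{1, 2, 3, 7}

6 → fault, frames {6}
7 → fault, frames {6,7}
2 → fault, frames {6,7,2}
3 → fault, frames {6,7,2,3}
9 → fault, evict 6, frames {7,2,3,9}
4 → fault, evict 7, frames {2,3,9,4}
1 → fault, evict 2, frames {3,9,4,1}
9 → hit
7 → fault, evict 3, frames {9,4,1,7}
1 → hit
7 → hit
9 → hit
7 → hit
2 → fault, evict 9, frames {4,1,7,2}
3 → fault, evict 4, frames {1,7,2,3}
7 → hit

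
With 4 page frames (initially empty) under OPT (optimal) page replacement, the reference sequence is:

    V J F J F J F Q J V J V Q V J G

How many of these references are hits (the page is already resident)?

11

V -> miss, frames (V)
J -> miss, frames (V J)
F -> miss, frames (V J F)
J -> hit
F -> hit
J -> hit
F -> hit
Q -> miss, frames (V J F Q)
J -> hit
V -> hit
J -> hit
V -> hit
Q -> hit
V -> hit
J -> hit
G -> miss, evict Q, frames (V J F G)
Hits: 11.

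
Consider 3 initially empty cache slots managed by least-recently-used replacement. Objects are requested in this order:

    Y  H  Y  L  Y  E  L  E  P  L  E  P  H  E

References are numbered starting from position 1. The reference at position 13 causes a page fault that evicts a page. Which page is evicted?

pos 1: Y → miss, frames {Y}
pos 2: H → miss, frames {Y,H}
pos 3: Y → hit
pos 4: L → miss, frames {H,Y,L}
pos 5: Y → hit
pos 6: E → miss, evict H, frames {L,Y,E}
pos 7: L → hit
pos 8: E → hit
pos 9: P → miss, evict Y, frames {L,E,P}
pos 10: L → hit
pos 11: E → hit
pos 12: P → hit
pos 13: H → miss, evict L, frames {E,P,H}
At position 13, page L is evicted.

L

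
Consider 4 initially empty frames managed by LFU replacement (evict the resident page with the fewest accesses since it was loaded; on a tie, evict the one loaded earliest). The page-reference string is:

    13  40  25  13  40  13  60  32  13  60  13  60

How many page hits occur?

13: miss, frames {13}
40: miss, frames {13,40}
25: miss, frames {13,40,25}
13: hit
40: hit
13: hit
60: miss, frames {13,40,25,60}
32: miss, evict 25, frames {13,40,60,32}
13: hit
60: hit
13: hit
60: hit
Hits: 7.

7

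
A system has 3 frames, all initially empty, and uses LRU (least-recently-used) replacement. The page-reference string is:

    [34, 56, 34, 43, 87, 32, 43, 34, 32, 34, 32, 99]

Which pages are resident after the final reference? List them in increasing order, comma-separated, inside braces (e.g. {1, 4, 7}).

{32, 34, 99}

34 -> fault, frames {34}
56 -> fault, frames {34,56}
34 -> hit
43 -> fault, frames {56,34,43}
87 -> fault, evict 56, frames {34,43,87}
32 -> fault, evict 34, frames {43,87,32}
43 -> hit
34 -> fault, evict 87, frames {32,43,34}
32 -> hit
34 -> hit
32 -> hit
99 -> fault, evict 43, frames {34,32,99}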